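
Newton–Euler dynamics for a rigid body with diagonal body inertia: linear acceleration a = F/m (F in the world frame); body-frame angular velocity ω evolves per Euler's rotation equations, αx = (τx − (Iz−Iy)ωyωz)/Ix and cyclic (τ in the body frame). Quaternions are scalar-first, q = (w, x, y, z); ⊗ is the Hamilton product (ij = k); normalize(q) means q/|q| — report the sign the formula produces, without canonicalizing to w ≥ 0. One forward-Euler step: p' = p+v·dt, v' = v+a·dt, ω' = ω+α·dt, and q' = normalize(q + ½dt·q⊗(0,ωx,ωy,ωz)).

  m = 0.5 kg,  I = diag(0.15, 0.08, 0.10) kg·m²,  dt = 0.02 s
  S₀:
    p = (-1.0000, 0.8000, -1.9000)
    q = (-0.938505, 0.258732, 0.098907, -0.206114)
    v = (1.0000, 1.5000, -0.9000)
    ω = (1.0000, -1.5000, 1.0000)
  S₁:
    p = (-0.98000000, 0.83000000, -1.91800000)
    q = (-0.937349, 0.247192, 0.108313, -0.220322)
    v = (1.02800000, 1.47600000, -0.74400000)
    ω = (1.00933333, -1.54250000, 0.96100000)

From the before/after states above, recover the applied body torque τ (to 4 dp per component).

ω₁ − ω₀ = (0.00933333, -0.04250000, -0.03900000)
gyro term ω₀×Iω₀ = (-0.0300, 0.0500, 0.1050)
applied torque τ = (0.0400, -0.1200, -0.0900)

τ = (0.0400, -0.1200, -0.0900)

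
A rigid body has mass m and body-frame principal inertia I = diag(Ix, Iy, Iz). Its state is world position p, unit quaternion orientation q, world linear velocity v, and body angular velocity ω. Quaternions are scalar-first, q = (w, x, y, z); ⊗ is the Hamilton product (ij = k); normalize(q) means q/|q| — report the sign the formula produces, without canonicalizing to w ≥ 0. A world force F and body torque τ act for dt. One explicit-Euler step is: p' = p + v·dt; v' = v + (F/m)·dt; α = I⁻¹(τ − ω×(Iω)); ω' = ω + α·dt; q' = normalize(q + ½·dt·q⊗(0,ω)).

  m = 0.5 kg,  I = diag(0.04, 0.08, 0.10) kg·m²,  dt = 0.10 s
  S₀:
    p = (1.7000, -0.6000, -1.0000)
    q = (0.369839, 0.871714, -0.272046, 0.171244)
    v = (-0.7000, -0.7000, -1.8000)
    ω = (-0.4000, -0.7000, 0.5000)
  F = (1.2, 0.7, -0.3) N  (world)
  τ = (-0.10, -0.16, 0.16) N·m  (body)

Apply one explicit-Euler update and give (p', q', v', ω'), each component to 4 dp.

new position p' = (1.6300, -0.6700, -1.1800)
v' = v + a·dt = (-0.4600, -0.5600, -1.8600)
ω×(Iω) gyroscopic = (-0.0070, 0.0120, 0.0112)
(τ − ω×Iω)/I = (-2.3250, -2.1500, 1.4880)
ω + α·dt = (-0.6325, -0.9150, 0.6488)
q⊗(0,ω) = (0.0726314, -0.1640878, -0.7632419, -0.5340987)
q' = normalize(q + ½dt·q⊗(0,ω)) = (0.3731, 0.8625, -0.3099, 0.1444)

p' = (1.6300, -0.6700, -1.1800)
q' = (0.3731, 0.8625, -0.3099, 0.1444)
v' = (-0.4600, -0.5600, -1.8600)
ω' = (-0.6325, -0.9150, 0.6488)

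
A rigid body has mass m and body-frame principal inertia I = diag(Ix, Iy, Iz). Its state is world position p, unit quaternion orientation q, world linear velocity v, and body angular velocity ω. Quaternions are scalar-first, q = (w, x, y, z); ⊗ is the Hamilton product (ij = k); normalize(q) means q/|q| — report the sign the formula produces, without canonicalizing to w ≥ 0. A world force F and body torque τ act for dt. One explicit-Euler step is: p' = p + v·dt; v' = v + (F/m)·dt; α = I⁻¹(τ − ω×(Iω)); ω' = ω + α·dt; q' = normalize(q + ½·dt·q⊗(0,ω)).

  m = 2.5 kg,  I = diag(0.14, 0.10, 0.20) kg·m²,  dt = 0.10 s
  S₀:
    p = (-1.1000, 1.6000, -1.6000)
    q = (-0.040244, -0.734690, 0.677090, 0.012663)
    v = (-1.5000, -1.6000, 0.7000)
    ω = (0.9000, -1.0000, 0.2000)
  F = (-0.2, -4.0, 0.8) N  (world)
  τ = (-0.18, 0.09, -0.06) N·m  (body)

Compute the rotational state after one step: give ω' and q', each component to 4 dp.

gyro term ω×Iω = (-0.0200, -0.0108, 0.0360)
angular accel α = (-1.1429, 1.0080, -0.4800)
ω' = ω + α·dt = (0.7857, -0.8992, 0.1520)
2q̇ = q⊗(0,ω) = (1.3357784, 0.1118614, 0.1985787, 0.1172602)
q + ½dt·q⊗(0,ω), renormalized = (0.0265, -0.7274, 0.6854, 0.0185)

ω' = (0.7857, -0.8992, 0.1520)
q' = (0.0265, -0.7274, 0.6854, 0.0185)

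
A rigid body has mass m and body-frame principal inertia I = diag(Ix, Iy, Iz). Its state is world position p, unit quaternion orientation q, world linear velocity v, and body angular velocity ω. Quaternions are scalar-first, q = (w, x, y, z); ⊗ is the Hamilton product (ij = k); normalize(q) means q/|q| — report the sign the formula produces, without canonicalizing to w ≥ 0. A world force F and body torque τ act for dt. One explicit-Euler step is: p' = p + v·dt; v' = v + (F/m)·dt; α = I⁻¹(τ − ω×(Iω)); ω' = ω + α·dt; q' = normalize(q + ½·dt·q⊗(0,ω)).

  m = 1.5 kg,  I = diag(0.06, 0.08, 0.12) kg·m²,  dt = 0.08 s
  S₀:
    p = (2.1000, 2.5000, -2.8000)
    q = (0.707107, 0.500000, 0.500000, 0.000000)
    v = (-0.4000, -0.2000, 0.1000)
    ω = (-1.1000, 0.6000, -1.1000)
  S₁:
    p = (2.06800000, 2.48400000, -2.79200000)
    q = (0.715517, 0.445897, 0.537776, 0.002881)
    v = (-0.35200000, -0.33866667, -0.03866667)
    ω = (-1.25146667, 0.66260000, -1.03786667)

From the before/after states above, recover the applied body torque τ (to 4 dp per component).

ω₁ − ω₀ = (-0.15146667, 0.06260000, 0.06213333)
precession coupling = (-0.0264, -0.0726, -0.0132)
applied torque τ = (-0.1400, -0.0100, 0.0800)

τ = (-0.1400, -0.0100, 0.0800)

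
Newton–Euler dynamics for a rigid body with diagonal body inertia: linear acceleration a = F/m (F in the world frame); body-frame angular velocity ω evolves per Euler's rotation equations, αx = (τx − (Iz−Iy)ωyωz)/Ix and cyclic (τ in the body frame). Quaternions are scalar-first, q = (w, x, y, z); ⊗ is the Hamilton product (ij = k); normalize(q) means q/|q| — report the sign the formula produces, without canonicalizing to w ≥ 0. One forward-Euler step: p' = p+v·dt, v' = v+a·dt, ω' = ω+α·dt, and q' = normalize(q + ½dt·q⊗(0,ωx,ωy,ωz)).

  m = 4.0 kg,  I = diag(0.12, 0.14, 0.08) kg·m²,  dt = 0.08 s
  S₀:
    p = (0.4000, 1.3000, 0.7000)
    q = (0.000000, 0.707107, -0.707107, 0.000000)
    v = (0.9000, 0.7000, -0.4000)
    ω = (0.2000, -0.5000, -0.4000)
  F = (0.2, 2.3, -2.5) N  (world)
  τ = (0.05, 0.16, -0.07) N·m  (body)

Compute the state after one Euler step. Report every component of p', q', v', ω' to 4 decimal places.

p' = (0.4720, 1.3560, 0.6680)
q' = (-0.0198, 0.7182, -0.6955, -0.0085)
v' = (0.9040, 0.7460, -0.4500)
ω' = (0.2413, -0.4067, -0.4680)

(τ − ω×Iω)/I = (0.5167, 1.1657, -0.8500)
ω + α·dt = (0.2413, -0.4067, -0.4680)
Hamilton product q⊗(0,ω) = (-0.4949749, 0.2828428, 0.2828428, -0.2121321)
q + ½dt·q⊗(0,ω), renormalized = (-0.0198, 0.7182, -0.6955, -0.0085)
p' = p + v·dt = (0.4720, 1.3560, 0.6680)
v + (F/m)dt = (0.9040, 0.7460, -0.4500)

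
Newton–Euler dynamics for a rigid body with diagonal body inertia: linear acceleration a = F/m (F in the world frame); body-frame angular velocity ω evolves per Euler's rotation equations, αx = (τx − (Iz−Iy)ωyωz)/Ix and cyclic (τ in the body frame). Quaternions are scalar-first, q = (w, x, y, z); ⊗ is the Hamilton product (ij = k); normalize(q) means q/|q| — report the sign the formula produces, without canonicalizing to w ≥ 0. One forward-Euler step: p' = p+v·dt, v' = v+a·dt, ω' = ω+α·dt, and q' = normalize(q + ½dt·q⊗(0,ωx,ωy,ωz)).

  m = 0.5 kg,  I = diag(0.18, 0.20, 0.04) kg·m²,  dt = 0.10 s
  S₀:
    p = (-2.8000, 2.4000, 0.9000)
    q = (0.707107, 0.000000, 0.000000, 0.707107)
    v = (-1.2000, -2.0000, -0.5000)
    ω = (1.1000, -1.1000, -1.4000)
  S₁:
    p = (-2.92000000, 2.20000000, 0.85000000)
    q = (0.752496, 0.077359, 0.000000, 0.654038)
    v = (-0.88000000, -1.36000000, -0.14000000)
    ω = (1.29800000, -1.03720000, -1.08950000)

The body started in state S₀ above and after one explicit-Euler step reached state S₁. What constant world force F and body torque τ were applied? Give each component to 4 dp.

Δω = ω₁−ω₀ = (0.19800000, 0.06280000, 0.31050000)
gyro term ω₀×Iω₀ = (-0.2464, -0.2156, -0.0242)
I·α + gyro = (0.1100, -0.0900, 0.1000)
Δv = v₁−v₀ = (0.32000000, 0.64000000, 0.36000000)
applied force F = (1.6000, 3.2000, 1.8000)

F = (1.6000, 3.2000, 1.8000)
τ = (0.1100, -0.0900, 0.1000)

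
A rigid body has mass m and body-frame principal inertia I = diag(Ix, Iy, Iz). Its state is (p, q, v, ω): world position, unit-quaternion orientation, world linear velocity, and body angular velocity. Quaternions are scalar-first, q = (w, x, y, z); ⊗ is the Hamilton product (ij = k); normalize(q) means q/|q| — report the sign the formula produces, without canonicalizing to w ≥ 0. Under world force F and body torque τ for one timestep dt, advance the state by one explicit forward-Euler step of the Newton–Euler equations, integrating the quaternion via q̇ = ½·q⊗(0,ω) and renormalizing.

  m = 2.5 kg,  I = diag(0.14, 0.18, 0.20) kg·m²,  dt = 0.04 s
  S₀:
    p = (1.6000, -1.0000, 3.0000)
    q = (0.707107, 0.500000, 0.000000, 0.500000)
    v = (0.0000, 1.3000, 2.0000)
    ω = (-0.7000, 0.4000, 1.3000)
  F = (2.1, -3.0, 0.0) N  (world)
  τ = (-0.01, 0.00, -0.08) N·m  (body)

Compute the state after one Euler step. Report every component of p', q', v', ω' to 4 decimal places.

a = F/m = (0.8400, -1.2000, 0.0000)
new position p' = (1.6000, -0.9480, 3.0800)
v + (F/m)dt = (0.0336, 1.2520, 2.0000)
ω×(Iω) gyroscopic = (0.0104, 0.0546, -0.0112)
angular accel α = (-0.1457, -0.3033, -0.3440)
ω + α·dt = (-0.7058, 0.3879, 1.2862)
q⊗(0,ω) = (-0.3000000, -0.6949749, -0.7171572, 1.1192391)
updated quaternion q' = (0.7008, 0.4859, -0.0143, 0.5221)

p' = (1.6000, -0.9480, 3.0800)
q' = (0.7008, 0.4859, -0.0143, 0.5221)
v' = (0.0336, 1.2520, 2.0000)
ω' = (-0.7058, 0.3879, 1.2862)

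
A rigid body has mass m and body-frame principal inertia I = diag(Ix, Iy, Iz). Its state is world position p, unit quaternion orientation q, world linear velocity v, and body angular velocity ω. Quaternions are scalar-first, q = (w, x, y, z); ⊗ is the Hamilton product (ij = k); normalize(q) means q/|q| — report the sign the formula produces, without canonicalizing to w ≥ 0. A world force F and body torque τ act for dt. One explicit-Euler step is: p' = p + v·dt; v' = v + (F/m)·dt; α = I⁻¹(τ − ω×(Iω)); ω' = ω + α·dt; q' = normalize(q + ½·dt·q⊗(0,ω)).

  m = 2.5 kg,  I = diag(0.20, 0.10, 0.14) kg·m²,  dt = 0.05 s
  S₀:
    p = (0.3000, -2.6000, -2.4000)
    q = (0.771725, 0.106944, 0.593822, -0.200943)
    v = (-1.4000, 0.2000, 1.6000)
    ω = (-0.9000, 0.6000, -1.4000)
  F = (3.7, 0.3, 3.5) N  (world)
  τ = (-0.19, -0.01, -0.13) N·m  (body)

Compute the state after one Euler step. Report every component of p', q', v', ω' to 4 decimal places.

linear accel F/m = (1.4800, 0.1200, 1.4000)
p + v·dt = (0.2300, -2.5900, -2.3200)
new velocity v' = (-1.3260, 0.2060, 1.6700)
gyro term ω×Iω = (-0.0336, 0.0756, 0.0540)
(τ − ω×Iω)/I = (-0.7820, -0.8560, -1.3143)
new body rate ω' = (-0.9391, 0.5572, -1.4657)
Hamilton product q⊗(0,ω) = (-0.5413638, -1.4053375, 0.7936053, -0.4818088)
updated quaternion q' = (0.7575, 0.0717, 0.6131, -0.2128)

p' = (0.2300, -2.5900, -2.3200)
q' = (0.7575, 0.0717, 0.6131, -0.2128)
v' = (-1.3260, 0.2060, 1.6700)
ω' = (-0.9391, 0.5572, -1.4657)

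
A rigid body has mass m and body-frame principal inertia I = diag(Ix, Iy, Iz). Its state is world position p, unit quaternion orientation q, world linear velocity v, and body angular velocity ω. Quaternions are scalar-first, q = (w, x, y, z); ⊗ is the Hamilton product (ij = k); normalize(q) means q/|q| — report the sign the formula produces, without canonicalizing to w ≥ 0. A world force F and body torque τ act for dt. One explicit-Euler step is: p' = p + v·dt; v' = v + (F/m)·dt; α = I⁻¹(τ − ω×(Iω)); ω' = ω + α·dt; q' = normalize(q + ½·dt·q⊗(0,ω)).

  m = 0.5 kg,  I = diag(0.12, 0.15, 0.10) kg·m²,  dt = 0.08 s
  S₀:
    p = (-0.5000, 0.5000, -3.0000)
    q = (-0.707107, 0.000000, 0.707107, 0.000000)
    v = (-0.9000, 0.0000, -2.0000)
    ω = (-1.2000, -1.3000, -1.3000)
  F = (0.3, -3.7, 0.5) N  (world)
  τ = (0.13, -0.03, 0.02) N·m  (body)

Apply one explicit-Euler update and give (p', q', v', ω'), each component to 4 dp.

angular accel α = (1.7875, -0.4080, -0.2680)
new body rate ω' = (-1.0570, -1.3326, -1.3214)
Hamilton product q⊗(0,ω) = (0.9192391, -0.0707107, 0.9192391, 1.7677675)
updated quaternion q' = (-0.6678, -0.0028, 0.7410, 0.0704)
p' = p + v·dt = (-0.5720, 0.5000, -3.1600)
new velocity v' = (-0.8520, -0.5920, -1.9200)

p' = (-0.5720, 0.5000, -3.1600)
q' = (-0.6678, -0.0028, 0.7410, 0.0704)
v' = (-0.8520, -0.5920, -1.9200)
ω' = (-1.0570, -1.3326, -1.3214)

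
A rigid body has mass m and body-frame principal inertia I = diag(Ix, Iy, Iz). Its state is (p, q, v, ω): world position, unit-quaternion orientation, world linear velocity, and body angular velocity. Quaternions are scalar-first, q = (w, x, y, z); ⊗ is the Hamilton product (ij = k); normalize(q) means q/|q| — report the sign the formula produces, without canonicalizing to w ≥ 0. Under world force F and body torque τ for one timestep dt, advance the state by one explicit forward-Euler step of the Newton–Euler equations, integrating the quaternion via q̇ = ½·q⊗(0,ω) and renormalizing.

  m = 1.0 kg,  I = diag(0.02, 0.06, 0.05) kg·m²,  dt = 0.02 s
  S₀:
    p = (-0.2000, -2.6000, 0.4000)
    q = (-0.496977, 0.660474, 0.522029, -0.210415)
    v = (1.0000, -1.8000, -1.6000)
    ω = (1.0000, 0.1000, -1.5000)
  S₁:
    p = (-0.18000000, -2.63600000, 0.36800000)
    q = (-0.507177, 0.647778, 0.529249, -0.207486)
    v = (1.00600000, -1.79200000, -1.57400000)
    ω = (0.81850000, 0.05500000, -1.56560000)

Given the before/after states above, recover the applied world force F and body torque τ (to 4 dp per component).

ω₁ − ω₀ = (-0.18150000, -0.04500000, -0.06560000)
applied torque τ = (-0.1800, -0.0900, -0.1600)
Δv = v₁−v₀ = (0.00600000, 0.00800000, 0.02600000)
m·(v₁−v₀)/dt = (0.3000, 0.4000, 1.3000)

F = (0.3000, 0.4000, 1.3000)
τ = (-0.1800, -0.0900, -0.1600)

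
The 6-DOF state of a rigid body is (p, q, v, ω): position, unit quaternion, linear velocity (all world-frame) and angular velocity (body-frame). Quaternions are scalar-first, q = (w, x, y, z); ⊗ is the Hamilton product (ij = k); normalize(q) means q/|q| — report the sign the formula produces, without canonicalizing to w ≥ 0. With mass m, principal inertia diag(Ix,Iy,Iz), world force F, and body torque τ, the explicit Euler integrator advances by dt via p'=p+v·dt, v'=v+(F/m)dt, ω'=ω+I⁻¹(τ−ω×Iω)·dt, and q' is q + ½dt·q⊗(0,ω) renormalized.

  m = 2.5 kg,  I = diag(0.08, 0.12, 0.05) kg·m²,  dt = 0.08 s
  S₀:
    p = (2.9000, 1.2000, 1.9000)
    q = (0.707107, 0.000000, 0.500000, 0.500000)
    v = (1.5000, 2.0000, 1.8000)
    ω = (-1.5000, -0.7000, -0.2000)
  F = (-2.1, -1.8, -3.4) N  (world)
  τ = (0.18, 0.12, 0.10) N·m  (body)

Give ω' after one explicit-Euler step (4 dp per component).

ω' = (-1.3102, -0.6260, -0.1072)

ω×(Iω) gyroscopic = (-0.0098, 0.0090, 0.0420)
α = I⁻¹(τ − ω×Iω) = (2.3725, 0.9250, 1.1600)
ω + α·dt = (-1.3102, -0.6260, -0.1072)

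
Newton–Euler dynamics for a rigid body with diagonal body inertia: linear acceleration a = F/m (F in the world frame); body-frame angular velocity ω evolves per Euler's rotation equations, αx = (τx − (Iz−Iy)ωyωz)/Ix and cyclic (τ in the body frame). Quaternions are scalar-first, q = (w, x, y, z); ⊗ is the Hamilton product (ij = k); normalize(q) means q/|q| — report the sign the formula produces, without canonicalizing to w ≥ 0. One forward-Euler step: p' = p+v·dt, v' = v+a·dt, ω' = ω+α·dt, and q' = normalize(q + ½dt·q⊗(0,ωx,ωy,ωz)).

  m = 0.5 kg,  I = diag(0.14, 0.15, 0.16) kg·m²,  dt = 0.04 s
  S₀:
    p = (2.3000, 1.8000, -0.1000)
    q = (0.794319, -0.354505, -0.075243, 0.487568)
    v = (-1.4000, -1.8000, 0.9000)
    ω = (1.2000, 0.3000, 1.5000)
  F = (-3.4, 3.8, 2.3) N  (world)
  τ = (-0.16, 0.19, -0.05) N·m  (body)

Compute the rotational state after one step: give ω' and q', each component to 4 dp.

gyro term ω×Iω = (0.0045, -0.0360, 0.0036)
α = I⁻¹(τ − ω×Iω) = (-1.1750, 1.5067, -0.3350)
ω + α·dt = (1.1530, 0.3603, 1.4866)
q⊗(0,ω) = (-0.2833731, 0.6940479, 1.3551348, 1.1754186)
updated quaternion q' = (0.7881, -0.3404, -0.0481, 0.5107)

ω' = (1.1530, 0.3603, 1.4866)
q' = (0.7881, -0.3404, -0.0481, 0.5107)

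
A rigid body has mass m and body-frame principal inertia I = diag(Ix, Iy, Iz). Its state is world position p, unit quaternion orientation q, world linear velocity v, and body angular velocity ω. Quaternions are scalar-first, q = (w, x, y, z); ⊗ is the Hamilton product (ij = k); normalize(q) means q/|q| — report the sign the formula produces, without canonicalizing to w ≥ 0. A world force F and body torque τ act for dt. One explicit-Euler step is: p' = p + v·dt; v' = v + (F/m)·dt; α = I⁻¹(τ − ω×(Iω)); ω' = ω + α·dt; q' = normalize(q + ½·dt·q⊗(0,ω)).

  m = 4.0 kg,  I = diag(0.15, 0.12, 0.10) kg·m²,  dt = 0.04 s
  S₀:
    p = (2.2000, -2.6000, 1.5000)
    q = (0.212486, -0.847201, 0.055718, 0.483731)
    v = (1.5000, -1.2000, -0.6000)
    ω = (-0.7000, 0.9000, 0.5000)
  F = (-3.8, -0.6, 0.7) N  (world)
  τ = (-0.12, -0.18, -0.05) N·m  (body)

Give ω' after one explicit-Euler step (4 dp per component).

gyro term ω×Iω = (-0.0090, -0.0175, 0.0189)
(τ − ω×Iω)/I = (-0.7400, -1.3542, -0.6890)
ω + α·dt = (-0.7296, 0.8458, 0.4724)

ω' = (-0.7296, 0.8458, 0.4724)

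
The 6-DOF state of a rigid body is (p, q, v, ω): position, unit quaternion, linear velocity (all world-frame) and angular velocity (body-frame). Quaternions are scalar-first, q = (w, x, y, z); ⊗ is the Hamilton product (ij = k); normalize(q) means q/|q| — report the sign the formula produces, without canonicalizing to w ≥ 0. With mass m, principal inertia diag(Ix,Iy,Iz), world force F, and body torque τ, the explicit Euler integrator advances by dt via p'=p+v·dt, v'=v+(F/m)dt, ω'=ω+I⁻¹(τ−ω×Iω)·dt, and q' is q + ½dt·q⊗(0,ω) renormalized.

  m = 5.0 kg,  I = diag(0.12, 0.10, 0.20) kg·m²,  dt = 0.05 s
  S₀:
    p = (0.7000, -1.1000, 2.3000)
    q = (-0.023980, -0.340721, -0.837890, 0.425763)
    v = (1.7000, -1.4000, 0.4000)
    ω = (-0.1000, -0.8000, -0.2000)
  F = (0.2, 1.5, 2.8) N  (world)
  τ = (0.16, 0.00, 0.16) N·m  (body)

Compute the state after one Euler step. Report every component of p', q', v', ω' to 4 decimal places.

p' = (0.7850, -1.1700, 2.3200)
q' = (-0.0395, -0.3279, -0.8400, 0.4305)
v' = (1.7020, -1.3850, 0.4280)
ω' = (-0.0400, -0.7992, -0.1596)

new position p' = (0.7850, -1.1700, 2.3200)
v' = v + a·dt = (1.7020, -1.3850, 0.4280)
precession coupling ω×(Iω) = (0.0160, -0.0016, -0.0016)
angular accel α = (1.2000, 0.0160, 0.8080)
ω + α·dt = (-0.0400, -0.7992, -0.1596)
Hamilton product q⊗(0,ω) = (-0.6192315, 0.5105864, -0.0915365, 0.1935838)
q + ½dt·q⊗(0,ω), renormalized = (-0.0395, -0.3279, -0.8400, 0.4305)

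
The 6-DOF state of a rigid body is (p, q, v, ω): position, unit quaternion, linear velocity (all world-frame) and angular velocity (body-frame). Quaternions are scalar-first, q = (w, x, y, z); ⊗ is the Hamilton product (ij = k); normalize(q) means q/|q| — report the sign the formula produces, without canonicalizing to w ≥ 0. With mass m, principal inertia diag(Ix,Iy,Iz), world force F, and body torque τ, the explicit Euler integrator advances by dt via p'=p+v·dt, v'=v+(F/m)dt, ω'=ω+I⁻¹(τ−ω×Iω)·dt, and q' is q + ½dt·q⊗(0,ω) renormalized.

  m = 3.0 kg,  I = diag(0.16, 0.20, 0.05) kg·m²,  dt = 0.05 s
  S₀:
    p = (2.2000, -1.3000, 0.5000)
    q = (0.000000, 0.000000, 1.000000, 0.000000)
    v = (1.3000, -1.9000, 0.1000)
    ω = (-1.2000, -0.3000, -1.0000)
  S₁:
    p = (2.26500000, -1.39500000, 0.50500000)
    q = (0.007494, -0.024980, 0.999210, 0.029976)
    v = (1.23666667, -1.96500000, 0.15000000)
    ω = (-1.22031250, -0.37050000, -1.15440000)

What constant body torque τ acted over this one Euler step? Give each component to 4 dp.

Δω = ω₁−ω₀ = (-0.02031250, -0.07050000, -0.15440000)
gyro term ω₀×Iω₀ = (-0.0450, 0.1320, 0.0144)
applied torque τ = (-0.1100, -0.1500, -0.1400)

τ = (-0.1100, -0.1500, -0.1400)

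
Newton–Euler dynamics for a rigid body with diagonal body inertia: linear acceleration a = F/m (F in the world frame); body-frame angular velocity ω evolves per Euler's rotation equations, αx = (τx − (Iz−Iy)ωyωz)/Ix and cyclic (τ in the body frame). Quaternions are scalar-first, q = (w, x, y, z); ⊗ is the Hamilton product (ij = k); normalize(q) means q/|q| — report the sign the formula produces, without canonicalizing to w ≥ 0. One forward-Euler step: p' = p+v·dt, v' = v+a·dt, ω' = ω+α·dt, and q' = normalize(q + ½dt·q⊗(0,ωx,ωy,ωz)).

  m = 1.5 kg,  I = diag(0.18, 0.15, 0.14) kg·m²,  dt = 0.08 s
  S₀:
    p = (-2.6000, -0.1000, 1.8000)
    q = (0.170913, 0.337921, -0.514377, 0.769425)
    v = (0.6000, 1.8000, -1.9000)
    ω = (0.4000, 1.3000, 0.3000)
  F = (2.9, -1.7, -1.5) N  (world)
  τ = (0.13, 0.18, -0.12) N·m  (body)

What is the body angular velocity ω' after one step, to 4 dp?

ω' = (0.4595, 1.3934, 0.2403)

precession coupling ω×(Iω) = (-0.0039, 0.0048, -0.0156)
(τ − ω×Iω)/I = (0.7439, 1.1680, -0.7457)
ω' = ω + α·dt = (0.4595, 1.3934, 0.2403)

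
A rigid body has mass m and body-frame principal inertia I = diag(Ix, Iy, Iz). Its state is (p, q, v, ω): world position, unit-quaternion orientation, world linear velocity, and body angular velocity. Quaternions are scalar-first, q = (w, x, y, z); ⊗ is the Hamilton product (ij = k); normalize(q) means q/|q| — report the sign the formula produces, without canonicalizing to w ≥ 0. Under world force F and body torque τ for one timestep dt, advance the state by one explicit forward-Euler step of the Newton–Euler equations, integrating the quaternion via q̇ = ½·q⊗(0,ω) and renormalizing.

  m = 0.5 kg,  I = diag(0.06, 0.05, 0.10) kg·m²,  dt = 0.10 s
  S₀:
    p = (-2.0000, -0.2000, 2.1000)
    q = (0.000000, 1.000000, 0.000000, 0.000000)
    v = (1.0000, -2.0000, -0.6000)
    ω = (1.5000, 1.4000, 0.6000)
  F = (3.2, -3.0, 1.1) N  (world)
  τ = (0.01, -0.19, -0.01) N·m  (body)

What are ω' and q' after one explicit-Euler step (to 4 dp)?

gyro term ω×Iω = (0.0420, -0.0360, -0.0210)
angular accel α = (-0.5333, -3.0800, 0.1100)
ω' = ω + α·dt = (1.4467, 1.0920, 0.6110)
Hamilton product q⊗(0,ω) = (-1.5000000, 0.0000000, -0.6000000, 1.4000000)
q' = normalize(q + ½dt·q⊗(0,ω)) = (-0.0746, 0.9943, -0.0298, 0.0696)

ω' = (1.4467, 1.0920, 0.6110)
q' = (-0.0746, 0.9943, -0.0298, 0.0696)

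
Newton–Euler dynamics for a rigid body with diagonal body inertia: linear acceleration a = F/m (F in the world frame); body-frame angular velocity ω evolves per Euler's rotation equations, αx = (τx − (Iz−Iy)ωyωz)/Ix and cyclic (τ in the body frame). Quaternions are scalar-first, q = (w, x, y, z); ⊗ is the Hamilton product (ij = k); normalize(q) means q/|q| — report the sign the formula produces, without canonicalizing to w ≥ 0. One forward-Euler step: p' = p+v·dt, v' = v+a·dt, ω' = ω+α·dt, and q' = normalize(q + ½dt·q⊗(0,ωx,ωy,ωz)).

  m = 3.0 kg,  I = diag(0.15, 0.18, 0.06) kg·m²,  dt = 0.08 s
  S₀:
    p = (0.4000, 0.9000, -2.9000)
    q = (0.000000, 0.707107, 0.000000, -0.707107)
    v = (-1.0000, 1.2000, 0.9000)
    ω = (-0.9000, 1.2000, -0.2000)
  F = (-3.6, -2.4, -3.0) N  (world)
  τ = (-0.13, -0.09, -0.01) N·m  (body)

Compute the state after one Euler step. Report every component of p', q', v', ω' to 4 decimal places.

p' = (0.3200, 0.9960, -2.8280)
q' = (0.0198, 0.7397, 0.0311, -0.6719)
v' = (-1.0960, 1.1360, 0.8200)
ω' = (-0.9847, 1.1528, -0.1701)

new position p' = (0.3200, 0.9960, -2.8280)
v + (F/m)dt = (-1.0960, 1.1360, 0.8200)
gyro term ω×Iω = (0.0288, 0.0162, -0.0324)
(τ − ω×Iω)/I = (-1.0587, -0.5900, 0.3733)
new body rate ω' = (-0.9847, 1.1528, -0.1701)
2q̇ = q⊗(0,ω) = (0.4949749, 0.8485284, 0.7778177, 0.8485284)
updated quaternion q' = (0.0198, 0.7397, 0.0311, -0.6719)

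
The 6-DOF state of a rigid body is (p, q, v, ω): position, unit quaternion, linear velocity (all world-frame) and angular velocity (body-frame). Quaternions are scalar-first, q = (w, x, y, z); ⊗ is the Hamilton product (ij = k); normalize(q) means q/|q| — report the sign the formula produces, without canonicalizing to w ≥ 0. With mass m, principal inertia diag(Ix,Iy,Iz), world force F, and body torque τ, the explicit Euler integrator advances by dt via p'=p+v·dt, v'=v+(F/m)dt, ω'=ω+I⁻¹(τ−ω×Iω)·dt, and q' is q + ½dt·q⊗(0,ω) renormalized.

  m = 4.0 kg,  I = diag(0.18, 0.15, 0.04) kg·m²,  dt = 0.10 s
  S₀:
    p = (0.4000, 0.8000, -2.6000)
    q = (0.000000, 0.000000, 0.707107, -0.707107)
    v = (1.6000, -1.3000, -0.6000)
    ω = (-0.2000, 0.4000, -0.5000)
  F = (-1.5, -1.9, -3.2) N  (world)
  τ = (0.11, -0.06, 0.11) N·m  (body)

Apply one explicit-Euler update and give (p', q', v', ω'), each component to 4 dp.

p' = (0.5600, 0.6700, -2.6600)
q' = (-0.0318, -0.0035, 0.7138, -0.6996)
v' = (1.5625, -1.3475, -0.6800)
ω' = (-0.1511, 0.3507, -0.2310)

linear accel F/m = (-0.3750, -0.4750, -0.8000)
new position p' = (0.5600, 0.6700, -2.6600)
v' = v + a·dt = (1.5625, -1.3475, -0.6800)
angular accel α = (0.4889, -0.4933, 2.6900)
new body rate ω' = (-0.1511, 0.3507, -0.2310)
2q̇ = q⊗(0,ω) = (-0.6363963, -0.0707107, 0.1414214, 0.1414214)
q' = normalize(q + ½dt·q⊗(0,ω)) = (-0.0318, -0.0035, 0.7138, -0.6996)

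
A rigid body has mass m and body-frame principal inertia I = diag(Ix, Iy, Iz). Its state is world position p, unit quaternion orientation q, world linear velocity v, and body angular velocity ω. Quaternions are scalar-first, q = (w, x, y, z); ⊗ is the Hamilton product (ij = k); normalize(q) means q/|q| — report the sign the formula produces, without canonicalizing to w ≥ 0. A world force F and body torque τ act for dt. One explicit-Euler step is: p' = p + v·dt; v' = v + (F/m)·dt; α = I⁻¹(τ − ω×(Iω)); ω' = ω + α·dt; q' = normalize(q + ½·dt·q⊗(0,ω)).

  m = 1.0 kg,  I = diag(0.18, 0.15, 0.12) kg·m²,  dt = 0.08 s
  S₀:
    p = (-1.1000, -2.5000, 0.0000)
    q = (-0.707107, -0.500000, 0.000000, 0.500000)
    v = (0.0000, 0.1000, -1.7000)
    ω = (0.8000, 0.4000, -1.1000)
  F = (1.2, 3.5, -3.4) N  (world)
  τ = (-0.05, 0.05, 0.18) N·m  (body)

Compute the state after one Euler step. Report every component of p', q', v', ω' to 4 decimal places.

p' = (-1.1000, -2.4920, -0.1360)
q' = (-0.6680, -0.5298, -0.0173, 0.5223)
v' = (0.0960, 0.3800, -1.9720)
ω' = (0.7719, 0.4548, -0.9736)

linear accel F/m = (1.2000, 3.5000, -3.4000)
p' = p + v·dt = (-1.1000, -2.4920, -0.1360)
v' = v + a·dt = (0.0960, 0.3800, -1.9720)
precession coupling ω×(Iω) = (0.0132, -0.0528, -0.0096)
α = I⁻¹(τ − ω×Iω) = (-0.3511, 0.6853, 1.5800)
ω' = ω + α·dt = (0.7719, 0.4548, -0.9736)
q⊗(0,ω) = (0.9500000, -0.7656856, -0.4328428, 0.5778177)
q + ½dt·q⊗(0,ω), renormalized = (-0.6680, -0.5298, -0.0173, 0.5223)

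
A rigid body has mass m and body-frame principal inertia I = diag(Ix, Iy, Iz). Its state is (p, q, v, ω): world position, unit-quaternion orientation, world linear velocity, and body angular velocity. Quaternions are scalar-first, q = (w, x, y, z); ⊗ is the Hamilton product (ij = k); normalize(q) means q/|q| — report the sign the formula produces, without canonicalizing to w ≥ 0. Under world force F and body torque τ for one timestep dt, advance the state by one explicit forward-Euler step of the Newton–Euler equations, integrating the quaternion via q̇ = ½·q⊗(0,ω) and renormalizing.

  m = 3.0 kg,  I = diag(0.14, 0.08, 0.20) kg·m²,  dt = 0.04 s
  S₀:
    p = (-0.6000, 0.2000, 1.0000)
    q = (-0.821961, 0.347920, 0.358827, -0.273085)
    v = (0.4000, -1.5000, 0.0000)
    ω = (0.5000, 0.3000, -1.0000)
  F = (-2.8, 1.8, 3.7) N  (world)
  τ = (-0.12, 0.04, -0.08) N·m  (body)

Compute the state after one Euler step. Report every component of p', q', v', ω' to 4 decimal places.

new position p' = (-0.5840, 0.1400, 1.0000)
new velocity v' = (0.3627, -1.4760, 0.0493)
α = I⁻¹(τ − ω×Iω) = (-0.6000, 0.1250, -0.3550)
ω' = ω + α·dt = (0.4760, 0.3050, -1.0142)
q⊗(0,ω) = (-0.5546931, -0.6878820, -0.0352108, 0.7469235)
q' = normalize(q + ½dt·q⊗(0,ω)) = (-0.8328, 0.3341, 0.3580, -0.2581)

p' = (-0.5840, 0.1400, 1.0000)
q' = (-0.8328, 0.3341, 0.3580, -0.2581)
v' = (0.3627, -1.4760, 0.0493)
ω' = (0.4760, 0.3050, -1.0142)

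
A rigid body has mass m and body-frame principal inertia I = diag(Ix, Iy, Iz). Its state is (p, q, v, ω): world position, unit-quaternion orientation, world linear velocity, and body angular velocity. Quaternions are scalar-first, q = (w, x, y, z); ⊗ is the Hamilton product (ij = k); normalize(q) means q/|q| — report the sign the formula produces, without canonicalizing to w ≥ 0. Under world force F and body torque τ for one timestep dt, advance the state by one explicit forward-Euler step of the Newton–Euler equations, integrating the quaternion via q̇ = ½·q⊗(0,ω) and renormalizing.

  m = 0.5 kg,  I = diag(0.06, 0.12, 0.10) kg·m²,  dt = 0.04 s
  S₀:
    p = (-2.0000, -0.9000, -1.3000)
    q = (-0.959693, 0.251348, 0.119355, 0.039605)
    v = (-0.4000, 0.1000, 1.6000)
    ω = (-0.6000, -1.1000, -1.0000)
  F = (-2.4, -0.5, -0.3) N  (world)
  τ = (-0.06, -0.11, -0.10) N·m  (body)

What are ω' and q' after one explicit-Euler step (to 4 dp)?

ω' = (-0.6253, -1.1287, -1.0558)
q' = (-0.9528, 0.2612, 0.1449, 0.0547)

precession coupling ω×(Iω) = (-0.0220, -0.0240, 0.0396)
(τ − ω×Iω)/I = (-0.6333, -0.7167, -1.3960)
ω' = ω + α·dt = (-0.6253, -1.1287, -1.0558)
Hamilton product q⊗(0,ω) = (0.3217043, 0.5000263, 1.2832473, 0.7548232)
updated quaternion q' = (-0.9528, 0.2612, 0.1449, 0.0547)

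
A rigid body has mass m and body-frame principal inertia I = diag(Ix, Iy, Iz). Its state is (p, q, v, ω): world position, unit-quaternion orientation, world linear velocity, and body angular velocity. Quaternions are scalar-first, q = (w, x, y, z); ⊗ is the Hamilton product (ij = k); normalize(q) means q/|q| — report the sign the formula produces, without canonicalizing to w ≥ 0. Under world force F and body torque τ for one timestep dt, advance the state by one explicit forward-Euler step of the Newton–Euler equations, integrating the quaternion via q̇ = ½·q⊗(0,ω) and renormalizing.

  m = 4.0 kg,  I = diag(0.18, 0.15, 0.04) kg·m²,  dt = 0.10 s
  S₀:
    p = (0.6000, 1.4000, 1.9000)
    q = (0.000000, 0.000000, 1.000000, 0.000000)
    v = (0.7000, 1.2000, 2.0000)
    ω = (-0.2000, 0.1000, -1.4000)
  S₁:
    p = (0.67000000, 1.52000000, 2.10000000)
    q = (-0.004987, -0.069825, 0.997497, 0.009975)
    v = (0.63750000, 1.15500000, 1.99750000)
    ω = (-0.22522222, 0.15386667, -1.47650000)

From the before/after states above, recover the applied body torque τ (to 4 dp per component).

Δω = ω₁−ω₀ = (-0.02522222, 0.05386667, -0.07650000)
gyro term ω₀×Iω₀ = (0.0154, 0.0392, 0.0006)
applied torque τ = (-0.0300, 0.1200, -0.0300)

τ = (-0.0300, 0.1200, -0.0300)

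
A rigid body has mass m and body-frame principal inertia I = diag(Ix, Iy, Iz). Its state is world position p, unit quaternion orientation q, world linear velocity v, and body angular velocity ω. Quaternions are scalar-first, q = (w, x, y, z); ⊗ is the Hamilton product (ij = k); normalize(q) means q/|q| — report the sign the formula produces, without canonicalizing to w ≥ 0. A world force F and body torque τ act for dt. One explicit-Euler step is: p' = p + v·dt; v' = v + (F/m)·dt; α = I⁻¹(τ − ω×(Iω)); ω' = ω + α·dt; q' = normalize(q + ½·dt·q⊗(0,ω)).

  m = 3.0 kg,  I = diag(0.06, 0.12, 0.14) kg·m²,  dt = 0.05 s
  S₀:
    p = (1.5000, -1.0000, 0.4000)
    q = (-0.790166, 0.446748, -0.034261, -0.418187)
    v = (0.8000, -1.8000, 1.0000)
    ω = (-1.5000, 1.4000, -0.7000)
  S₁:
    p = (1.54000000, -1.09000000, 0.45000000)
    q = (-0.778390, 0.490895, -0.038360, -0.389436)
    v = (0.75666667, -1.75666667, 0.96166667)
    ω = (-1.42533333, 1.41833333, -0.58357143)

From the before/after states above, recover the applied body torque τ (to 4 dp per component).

τ = (0.0700, -0.0400, 0.2000)

ω₁ − ω₀ = (0.07466667, 0.01833333, 0.11642857)
precession coupling = (-0.0196, -0.0840, -0.1260)
I·α + gyro = (0.0700, -0.0400, 0.2000)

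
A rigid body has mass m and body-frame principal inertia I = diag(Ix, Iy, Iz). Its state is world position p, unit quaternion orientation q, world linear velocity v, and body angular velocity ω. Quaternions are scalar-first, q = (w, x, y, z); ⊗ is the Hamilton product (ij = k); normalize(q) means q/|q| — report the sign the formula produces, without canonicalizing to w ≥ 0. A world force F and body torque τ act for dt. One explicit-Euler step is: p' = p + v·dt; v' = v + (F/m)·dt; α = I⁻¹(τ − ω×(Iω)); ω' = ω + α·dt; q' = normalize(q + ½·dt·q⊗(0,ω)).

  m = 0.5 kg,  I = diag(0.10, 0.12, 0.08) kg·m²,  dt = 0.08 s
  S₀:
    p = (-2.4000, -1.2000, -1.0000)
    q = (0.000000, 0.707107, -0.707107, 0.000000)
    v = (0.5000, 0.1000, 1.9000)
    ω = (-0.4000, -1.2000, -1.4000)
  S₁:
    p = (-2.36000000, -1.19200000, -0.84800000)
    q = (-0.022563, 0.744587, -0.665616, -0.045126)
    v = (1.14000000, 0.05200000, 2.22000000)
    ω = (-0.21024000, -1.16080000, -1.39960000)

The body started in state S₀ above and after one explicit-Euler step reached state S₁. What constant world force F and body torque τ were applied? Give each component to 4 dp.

F = (4.0000, -0.3000, 2.0000)
τ = (0.1700, 0.0700, 0.0100)

Δv = v₁−v₀ = (0.64000000, -0.04800000, 0.32000000)
m·(v₁−v₀)/dt = (4.0000, -0.3000, 2.0000)
Δω = ω₁−ω₀ = (0.18976000, 0.03920000, 0.00040000)
I·α + gyro = (0.1700, 0.0700, 0.0100)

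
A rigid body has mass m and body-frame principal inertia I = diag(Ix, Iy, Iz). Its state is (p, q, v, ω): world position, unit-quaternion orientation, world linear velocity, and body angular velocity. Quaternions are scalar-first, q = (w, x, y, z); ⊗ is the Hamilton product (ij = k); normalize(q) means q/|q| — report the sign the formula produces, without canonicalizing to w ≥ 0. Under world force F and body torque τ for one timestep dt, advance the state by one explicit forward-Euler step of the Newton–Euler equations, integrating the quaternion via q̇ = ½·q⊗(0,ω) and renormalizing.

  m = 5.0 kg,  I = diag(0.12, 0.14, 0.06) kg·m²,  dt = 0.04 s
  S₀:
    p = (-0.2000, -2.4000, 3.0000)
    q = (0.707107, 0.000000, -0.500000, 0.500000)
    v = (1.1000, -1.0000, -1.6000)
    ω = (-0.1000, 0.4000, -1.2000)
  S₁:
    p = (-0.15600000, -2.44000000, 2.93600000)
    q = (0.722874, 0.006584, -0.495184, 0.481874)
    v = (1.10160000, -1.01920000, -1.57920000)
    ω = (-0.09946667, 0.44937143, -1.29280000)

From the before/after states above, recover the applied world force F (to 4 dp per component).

F = (0.2000, -2.4000, 2.6000)

Δv = v₁−v₀ = (0.00160000, -0.01920000, 0.02080000)
m·(v₁−v₀)/dt = (0.2000, -2.4000, 2.6000)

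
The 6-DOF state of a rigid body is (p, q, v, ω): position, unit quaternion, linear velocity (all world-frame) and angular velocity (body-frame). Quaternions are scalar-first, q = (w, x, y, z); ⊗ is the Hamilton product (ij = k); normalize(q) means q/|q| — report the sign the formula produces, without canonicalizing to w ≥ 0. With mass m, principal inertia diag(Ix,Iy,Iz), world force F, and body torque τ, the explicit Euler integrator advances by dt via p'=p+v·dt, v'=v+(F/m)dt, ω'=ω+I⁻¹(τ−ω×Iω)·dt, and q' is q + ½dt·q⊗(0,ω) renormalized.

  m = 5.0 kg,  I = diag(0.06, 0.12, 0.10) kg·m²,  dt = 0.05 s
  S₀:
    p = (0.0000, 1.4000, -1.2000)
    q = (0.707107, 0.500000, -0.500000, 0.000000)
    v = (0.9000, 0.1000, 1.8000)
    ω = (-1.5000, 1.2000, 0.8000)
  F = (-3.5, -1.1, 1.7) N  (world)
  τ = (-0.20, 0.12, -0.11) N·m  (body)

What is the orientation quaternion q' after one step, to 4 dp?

q' = (0.7399, 0.4629, -0.4881, 0.0104)

Hamilton product q⊗(0,ω) = (1.3500000, -1.4606605, 0.4485284, 0.4156856)
q' = normalize(q + ½dt·q⊗(0,ω)) = (0.7399, 0.4629, -0.4881, 0.0104)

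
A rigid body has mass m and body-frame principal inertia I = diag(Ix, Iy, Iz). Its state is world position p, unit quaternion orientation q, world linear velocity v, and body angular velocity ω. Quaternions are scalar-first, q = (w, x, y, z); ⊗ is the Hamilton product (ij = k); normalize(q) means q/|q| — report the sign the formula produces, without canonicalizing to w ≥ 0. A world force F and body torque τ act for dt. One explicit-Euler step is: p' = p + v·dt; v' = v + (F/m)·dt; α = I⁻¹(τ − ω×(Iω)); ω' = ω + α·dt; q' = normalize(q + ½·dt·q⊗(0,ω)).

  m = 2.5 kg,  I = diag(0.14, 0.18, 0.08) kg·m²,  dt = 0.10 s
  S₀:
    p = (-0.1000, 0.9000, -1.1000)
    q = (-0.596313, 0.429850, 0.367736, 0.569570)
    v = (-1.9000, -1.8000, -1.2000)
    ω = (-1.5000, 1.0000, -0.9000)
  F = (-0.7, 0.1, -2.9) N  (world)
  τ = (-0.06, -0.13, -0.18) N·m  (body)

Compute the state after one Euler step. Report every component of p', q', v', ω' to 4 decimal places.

new position p' = (-0.2900, 0.7200, -1.2200)
v' = v + a·dt = (-1.9280, -1.7960, -1.3160)
gyro term ω×Iω = (0.0900, 0.0810, -0.0600)
α = I⁻¹(τ − ω×Iω) = (-1.0714, -1.1722, -1.5000)
ω + α·dt = (-1.6071, 0.8828, -1.0500)
q⊗(0,ω) = (0.7896520, -0.0060629, -1.0638030, 1.5181357)
q' = normalize(q + ½dt·q⊗(0,ω)) = (-0.5540, 0.4274, 0.3130, 0.6422)

p' = (-0.2900, 0.7200, -1.2200)
q' = (-0.5540, 0.4274, 0.3130, 0.6422)
v' = (-1.9280, -1.7960, -1.3160)
ω' = (-1.6071, 0.8828, -1.0500)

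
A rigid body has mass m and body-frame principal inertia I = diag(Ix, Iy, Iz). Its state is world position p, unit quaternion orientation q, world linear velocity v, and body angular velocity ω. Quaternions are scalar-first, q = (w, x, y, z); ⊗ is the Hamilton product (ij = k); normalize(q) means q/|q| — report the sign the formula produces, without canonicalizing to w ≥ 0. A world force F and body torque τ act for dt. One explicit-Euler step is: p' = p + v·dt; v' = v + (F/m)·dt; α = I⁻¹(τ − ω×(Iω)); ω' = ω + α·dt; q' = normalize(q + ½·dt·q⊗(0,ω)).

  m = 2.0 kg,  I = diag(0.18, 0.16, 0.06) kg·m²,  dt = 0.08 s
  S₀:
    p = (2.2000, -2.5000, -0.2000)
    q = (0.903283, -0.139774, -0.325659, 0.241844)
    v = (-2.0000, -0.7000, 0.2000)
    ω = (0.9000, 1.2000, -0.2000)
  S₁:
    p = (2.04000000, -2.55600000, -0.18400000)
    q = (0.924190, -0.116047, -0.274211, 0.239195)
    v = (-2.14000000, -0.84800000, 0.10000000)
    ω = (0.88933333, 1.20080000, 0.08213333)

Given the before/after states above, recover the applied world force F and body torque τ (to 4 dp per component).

velocity change Δv = (-0.14000000, -0.14800000, -0.10000000)
m·(v₁−v₀)/dt = (-3.5000, -3.7000, -2.5000)
rate change Δω = (-0.01066667, 0.00080000, 0.28213333)
I·α + gyro = (0.0000, -0.0200, 0.1900)

F = (-3.5000, -3.7000, -2.5000)
τ = (0.0000, -0.0200, 0.1900)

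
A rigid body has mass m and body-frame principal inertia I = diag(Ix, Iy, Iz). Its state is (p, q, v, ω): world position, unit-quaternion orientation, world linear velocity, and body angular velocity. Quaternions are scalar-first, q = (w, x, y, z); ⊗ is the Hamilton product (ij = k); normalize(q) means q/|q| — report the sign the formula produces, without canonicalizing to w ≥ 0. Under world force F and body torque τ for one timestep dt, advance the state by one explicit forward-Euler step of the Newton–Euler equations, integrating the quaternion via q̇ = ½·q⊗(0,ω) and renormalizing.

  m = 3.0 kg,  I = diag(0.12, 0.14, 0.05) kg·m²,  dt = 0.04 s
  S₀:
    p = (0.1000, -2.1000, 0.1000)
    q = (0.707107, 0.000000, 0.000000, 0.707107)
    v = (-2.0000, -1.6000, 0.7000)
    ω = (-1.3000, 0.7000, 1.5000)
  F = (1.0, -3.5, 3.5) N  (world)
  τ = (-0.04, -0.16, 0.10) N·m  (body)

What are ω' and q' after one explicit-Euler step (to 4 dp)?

(τ − ω×Iω)/I = (0.4542, -0.1679, 2.3640)
new body rate ω' = (-1.2818, 0.6933, 1.5946)
2q̇ = q⊗(0,ω) = (-1.0606605, -1.4142140, -0.4242642, 1.0606605)
updated quaternion q' = (0.6853, -0.0283, -0.0085, 0.7277)

ω' = (-1.2818, 0.6933, 1.5946)
q' = (0.6853, -0.0283, -0.0085, 0.7277)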